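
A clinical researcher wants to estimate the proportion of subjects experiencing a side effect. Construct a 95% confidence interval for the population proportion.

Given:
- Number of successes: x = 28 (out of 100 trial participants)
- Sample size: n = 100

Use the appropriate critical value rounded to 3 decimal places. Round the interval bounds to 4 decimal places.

Sample proportion: p̂ = 28/100 = 0.280000

Check conditions for normal approximation:
  np̂ = 28 ≥ 10 ✓
  n(1-p̂) = 72 ≥ 10 ✓

The sample is large enough, so use a z-interval (normal approximation) for the proportion.

For 95% confidence, z* = 1.96 (from standard normal table)

Standard error: SE = √(p̂(1-p̂)/n) = √(0.280000×0.720000/100) = 0.04489989

Margin of error: E = z* × SE = 1.96 × 0.04489989 = 0.088004

Z-interval: p̂ ± E = 0.280000 ± 0.088004 = (0.191996, 0.368004)

Rounded to 4 decimal places:

(0.1920, 0.3680)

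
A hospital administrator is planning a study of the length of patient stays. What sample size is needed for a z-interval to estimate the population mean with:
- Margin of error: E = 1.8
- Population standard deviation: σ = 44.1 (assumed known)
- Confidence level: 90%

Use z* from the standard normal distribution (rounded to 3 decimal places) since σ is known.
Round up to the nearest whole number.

Using z* since population σ is known (z-interval formula).

For 90% confidence, z* = 1.645 (from standard normal table)

Sample size formula for z-interval: n = (z*σ/E)²

n = (1.645 × 44.1 / 1.8)²
  = (40.302500)²
  = 1624.2915

Round up to the nearest whole number: n = 1625

1625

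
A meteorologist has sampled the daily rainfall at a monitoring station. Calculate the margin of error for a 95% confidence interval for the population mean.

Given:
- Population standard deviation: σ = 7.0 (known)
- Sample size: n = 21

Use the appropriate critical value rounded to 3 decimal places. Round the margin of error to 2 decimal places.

The population standard deviation σ is known, so use the z-interval margin of error formula.

For 95% confidence, z* = 1.96 (from standard normal table)

Margin of error formula for z-interval: E = z* × σ/√n

E = 1.96 × 7.0/√21
  = 1.96 × 1.527525
  = 2.9939

Rounded to 2 decimal places:

2.99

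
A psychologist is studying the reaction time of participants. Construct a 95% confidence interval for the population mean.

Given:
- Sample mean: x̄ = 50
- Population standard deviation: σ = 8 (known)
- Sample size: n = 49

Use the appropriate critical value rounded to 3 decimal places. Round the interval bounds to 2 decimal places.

The population standard deviation σ is known, so use a z-interval (standard normal critical value).

For 95% confidence, z* = 1.96 (from standard normal table)

Standard error: SE = σ/√n = 8/√49 = 1.142857

Margin of error: E = z* × SE = 1.96 × 1.142857 = 2.2400

Z-interval: x̄ ± E = 50 ± 2.2400 = (47.7600, 52.2400)

Rounded to 2 decimal places:

(47.76, 52.24)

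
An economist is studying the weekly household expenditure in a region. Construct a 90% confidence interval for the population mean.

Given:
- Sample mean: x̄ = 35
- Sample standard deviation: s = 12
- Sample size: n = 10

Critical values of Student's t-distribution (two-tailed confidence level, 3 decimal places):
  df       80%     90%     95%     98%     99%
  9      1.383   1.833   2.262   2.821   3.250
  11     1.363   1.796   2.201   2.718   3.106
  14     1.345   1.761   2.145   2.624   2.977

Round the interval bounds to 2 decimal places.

The population standard deviation σ is unknown (only the sample standard deviation s is given), so use a t-interval with df = n - 1 = 10 - 1 = 9.

For 90% confidence with df = 9, t* = 1.833 (from t-table)

Standard error: SE = s/√n = 12/√10 = 3.794733

Margin of error: E = t* × SE = 1.833 × 3.794733 = 6.9557

T-interval: x̄ ± E = 35 ± 6.9557 = (28.0443, 41.9557)

Rounded to 2 decimal places:

(28.04, 41.96)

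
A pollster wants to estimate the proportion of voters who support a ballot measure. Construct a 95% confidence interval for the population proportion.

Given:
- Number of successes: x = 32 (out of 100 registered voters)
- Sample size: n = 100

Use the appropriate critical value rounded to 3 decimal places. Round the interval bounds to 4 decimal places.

Sample proportion: p̂ = 32/100 = 0.320000

Check conditions for normal approximation:
  np̂ = 32 ≥ 10 ✓
  n(1-p̂) = 68 ≥ 10 ✓

The sample is large enough, so use a z-interval (normal approximation) for the proportion.

For 95% confidence, z* = 1.96 (from standard normal table)

Standard error: SE = √(p̂(1-p̂)/n) = √(0.320000×0.680000/100) = 0.04664762

Margin of error: E = z* × SE = 1.96 × 0.04664762 = 0.091429

Z-interval: p̂ ± E = 0.320000 ± 0.091429 = (0.228571, 0.411429)

Rounded to 4 decimal places:

(0.2286, 0.4114)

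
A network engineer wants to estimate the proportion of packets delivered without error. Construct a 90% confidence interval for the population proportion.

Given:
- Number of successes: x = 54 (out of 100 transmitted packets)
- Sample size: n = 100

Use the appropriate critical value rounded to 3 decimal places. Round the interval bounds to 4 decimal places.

Sample proportion: p̂ = 54/100 = 0.540000

Check conditions for normal approximation:
  np̂ = 54 ≥ 10 ✓
  n(1-p̂) = 46 ≥ 10 ✓

The sample is large enough, so use a z-interval (normal approximation) for the proportion.

For 90% confidence, z* = 1.645 (from standard normal table)

Standard error: SE = √(p̂(1-p̂)/n) = √(0.540000×0.460000/100) = 0.04983974

Margin of error: E = z* × SE = 1.645 × 0.04983974 = 0.081986

Z-interval: p̂ ± E = 0.540000 ± 0.081986 = (0.458014, 0.621986)

Rounded to 4 decimal places:

(0.4580, 0.6220)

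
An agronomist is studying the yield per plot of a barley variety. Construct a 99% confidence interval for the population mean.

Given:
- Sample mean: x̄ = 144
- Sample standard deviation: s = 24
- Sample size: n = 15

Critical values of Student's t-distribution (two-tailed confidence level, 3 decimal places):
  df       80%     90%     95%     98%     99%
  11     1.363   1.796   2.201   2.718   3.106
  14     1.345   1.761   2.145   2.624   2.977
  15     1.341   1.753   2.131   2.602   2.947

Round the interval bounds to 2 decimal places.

The population standard deviation σ is unknown (only the sample standard deviation s is given), so use a t-interval with df = n - 1 = 15 - 1 = 14.

For 99% confidence with df = 14, t* = 2.977 (from t-table)

Standard error: SE = s/√n = 24/√15 = 6.196773

Margin of error: E = t* × SE = 2.977 × 6.196773 = 18.4478

T-interval: x̄ ± E = 144 ± 18.4478 = (125.5522, 162.4478)

Rounded to 2 decimal places:

(125.55, 162.45)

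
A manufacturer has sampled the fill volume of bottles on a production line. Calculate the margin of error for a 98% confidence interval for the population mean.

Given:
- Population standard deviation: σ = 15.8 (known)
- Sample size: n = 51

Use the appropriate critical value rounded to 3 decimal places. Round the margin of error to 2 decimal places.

The population standard deviation σ is known, so use the z-interval margin of error formula.

For 98% confidence, z* = 2.326 (from standard normal table)

Margin of error formula for z-interval: E = z* × σ/√n

E = 2.326 × 15.8/√51
  = 2.326 × 2.212443
  = 5.1461

Rounded to 2 decimal places:

5.15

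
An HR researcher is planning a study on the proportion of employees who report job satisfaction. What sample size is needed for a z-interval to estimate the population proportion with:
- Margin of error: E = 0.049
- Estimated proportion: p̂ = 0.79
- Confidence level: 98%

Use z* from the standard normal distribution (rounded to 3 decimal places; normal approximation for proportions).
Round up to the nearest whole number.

Using z* for proportion z-interval (normal approximation).

For 98% confidence, z* = 2.326 (from standard normal table)

Sample size formula for proportion z-interval: n = z*²p̂(1-p̂)/E²

n = 2.326² × 0.79 × 0.21 / 0.049²
  = 5.410276 × 0.1659 / 0.002401
  = 373.8296

Round up to the nearest whole number: n = 374

374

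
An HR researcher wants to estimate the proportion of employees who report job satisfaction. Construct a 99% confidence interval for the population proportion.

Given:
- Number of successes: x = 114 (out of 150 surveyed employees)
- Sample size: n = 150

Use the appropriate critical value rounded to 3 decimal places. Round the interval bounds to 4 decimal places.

Sample proportion: p̂ = 114/150 = 0.760000

Check conditions for normal approximation:
  np̂ = 114 ≥ 10 ✓
  n(1-p̂) = 36 ≥ 10 ✓

The sample is large enough, so use a z-interval (normal approximation) for the proportion.

For 99% confidence, z* = 2.576 (from standard normal table)

Standard error: SE = √(p̂(1-p̂)/n) = √(0.760000×0.240000/150) = 0.03487119

Margin of error: E = z* × SE = 2.576 × 0.03487119 = 0.089828

Z-interval: p̂ ± E = 0.760000 ± 0.089828 = (0.670172, 0.849828)

Rounded to 4 decimal places:

(0.6702, 0.8498)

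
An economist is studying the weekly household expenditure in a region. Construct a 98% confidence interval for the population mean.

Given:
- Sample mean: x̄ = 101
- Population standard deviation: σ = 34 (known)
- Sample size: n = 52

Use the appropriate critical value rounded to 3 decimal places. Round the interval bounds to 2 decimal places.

The population standard deviation σ is known, so use a z-interval (standard normal critical value).

For 98% confidence, z* = 2.326 (from standard normal table)

Standard error: SE = σ/√n = 34/√52 = 4.714952

Margin of error: E = z* × SE = 2.326 × 4.714952 = 10.9670

Z-interval: x̄ ± E = 101 ± 10.9670 = (90.0330, 111.9670)

Rounded to 2 decimal places:

(90.03, 111.97)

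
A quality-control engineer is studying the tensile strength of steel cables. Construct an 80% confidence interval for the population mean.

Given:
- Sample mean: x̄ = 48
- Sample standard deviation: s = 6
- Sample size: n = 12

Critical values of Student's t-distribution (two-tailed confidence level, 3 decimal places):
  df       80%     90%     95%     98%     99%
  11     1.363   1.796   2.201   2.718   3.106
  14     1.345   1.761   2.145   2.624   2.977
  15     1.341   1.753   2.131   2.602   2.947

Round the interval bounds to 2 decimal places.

The population standard deviation σ is unknown (only the sample standard deviation s is given), so use a t-interval with df = n - 1 = 12 - 1 = 11.

For 80% confidence with df = 11, t* = 1.363 (from t-table)

Standard error: SE = s/√n = 6/√12 = 1.732051

Margin of error: E = t* × SE = 1.363 × 1.732051 = 2.3608

T-interval: x̄ ± E = 48 ± 2.3608 = (45.6392, 50.3608)

Rounded to 2 decimal places:

(45.64, 50.36)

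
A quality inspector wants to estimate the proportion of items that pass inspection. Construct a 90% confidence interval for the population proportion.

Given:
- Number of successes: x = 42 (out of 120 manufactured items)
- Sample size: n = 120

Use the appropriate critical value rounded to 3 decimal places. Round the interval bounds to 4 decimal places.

Sample proportion: p̂ = 42/120 = 0.350000

Check conditions for normal approximation:
  np̂ = 42 ≥ 10 ✓
  n(1-p̂) = 78 ≥ 10 ✓

The sample is large enough, so use a z-interval (normal approximation) for the proportion.

For 90% confidence, z* = 1.645 (from standard normal table)

Standard error: SE = √(p̂(1-p̂)/n) = √(0.350000×0.650000/120) = 0.04354117

Margin of error: E = z* × SE = 1.645 × 0.04354117 = 0.071625

Z-interval: p̂ ± E = 0.350000 ± 0.071625 = (0.278375, 0.421625)

Rounded to 4 decimal places:

(0.2784, 0.4216)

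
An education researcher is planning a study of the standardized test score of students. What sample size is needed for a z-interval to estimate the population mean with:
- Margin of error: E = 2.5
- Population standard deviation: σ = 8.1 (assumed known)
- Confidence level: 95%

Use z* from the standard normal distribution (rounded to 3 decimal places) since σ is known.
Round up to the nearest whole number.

Using z* since population σ is known (z-interval formula).

For 95% confidence, z* = 1.96 (from standard normal table)

Sample size formula for z-interval: n = (z*σ/E)²

n = (1.96 × 8.1 / 2.5)²
  = (6.350400)²
  = 40.3276

Round up to the nearest whole number: n = 41

41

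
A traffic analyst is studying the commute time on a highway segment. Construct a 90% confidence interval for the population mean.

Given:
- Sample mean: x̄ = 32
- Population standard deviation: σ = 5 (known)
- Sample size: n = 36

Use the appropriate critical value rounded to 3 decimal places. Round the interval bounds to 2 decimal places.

The population standard deviation σ is known, so use a z-interval (standard normal critical value).

For 90% confidence, z* = 1.645 (from standard normal table)

Standard error: SE = σ/√n = 5/√36 = 0.833333

Margin of error: E = z* × SE = 1.645 × 0.833333 = 1.3708

Z-interval: x̄ ± E = 32 ± 1.3708 = (30.6292, 33.3708)

Rounded to 2 decimal places:

(30.63, 33.37)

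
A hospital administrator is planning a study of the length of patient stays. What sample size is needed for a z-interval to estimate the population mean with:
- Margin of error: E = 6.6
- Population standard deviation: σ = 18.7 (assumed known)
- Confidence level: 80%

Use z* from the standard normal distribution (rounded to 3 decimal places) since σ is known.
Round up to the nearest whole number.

Using z* since population σ is known (z-interval formula).

For 80% confidence, z* = 1.282 (from standard normal table)

Sample size formula for z-interval: n = (z*σ/E)²

n = (1.282 × 18.7 / 6.6)²
  = (3.632333)²
  = 13.1938

Round up to the nearest whole number: n = 14

14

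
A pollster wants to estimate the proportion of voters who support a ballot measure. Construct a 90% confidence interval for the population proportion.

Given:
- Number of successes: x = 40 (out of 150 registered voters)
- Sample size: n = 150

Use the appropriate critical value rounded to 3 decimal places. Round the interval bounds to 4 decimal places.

Sample proportion: p̂ = 40/150 = 0.266667

Check conditions for normal approximation:
  np̂ = 40 ≥ 10 ✓
  n(1-p̂) = 110 ≥ 10 ✓

The sample is large enough, so use a z-interval (normal approximation) for the proportion.

For 90% confidence, z* = 1.645 (from standard normal table)

Standard error: SE = √(p̂(1-p̂)/n) = √(0.266667×0.733333/150) = 0.03610684

Margin of error: E = z* × SE = 1.645 × 0.03610684 = 0.059396

Z-interval: p̂ ± E = 0.266667 ± 0.059396 = (0.207271, 0.326062)

Rounded to 4 decimal places:

(0.2073, 0.3261)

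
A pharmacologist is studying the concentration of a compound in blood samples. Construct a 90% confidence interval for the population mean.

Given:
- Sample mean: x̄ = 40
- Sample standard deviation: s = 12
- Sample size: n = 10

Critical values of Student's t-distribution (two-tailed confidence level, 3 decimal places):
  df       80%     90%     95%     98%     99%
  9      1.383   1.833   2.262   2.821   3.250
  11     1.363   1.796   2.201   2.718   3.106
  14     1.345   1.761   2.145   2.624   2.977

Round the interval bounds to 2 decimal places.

The population standard deviation σ is unknown (only the sample standard deviation s is given), so use a t-interval with df = n - 1 = 10 - 1 = 9.

For 90% confidence with df = 9, t* = 1.833 (from t-table)

Standard error: SE = s/√n = 12/√10 = 3.794733

Margin of error: E = t* × SE = 1.833 × 3.794733 = 6.9557

T-interval: x̄ ± E = 40 ± 6.9557 = (33.0443, 46.9557)

Rounded to 2 decimal places:

(33.04, 46.96)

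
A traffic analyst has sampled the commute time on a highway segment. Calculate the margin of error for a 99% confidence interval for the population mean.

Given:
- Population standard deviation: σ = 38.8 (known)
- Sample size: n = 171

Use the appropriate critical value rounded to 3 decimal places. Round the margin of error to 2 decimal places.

The population standard deviation σ is known, so use the z-interval margin of error formula.

For 99% confidence, z* = 2.576 (from standard normal table)

Margin of error formula for z-interval: E = z* × σ/√n

E = 2.576 × 38.8/√171
  = 2.576 × 2.967110
  = 7.6433

Rounded to 2 decimal places:

7.64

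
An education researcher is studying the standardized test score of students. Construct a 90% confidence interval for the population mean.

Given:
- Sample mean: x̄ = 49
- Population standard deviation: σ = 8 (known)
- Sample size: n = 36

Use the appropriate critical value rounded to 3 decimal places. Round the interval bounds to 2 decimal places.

The population standard deviation σ is known, so use a z-interval (standard normal critical value).

For 90% confidence, z* = 1.645 (from standard normal table)

Standard error: SE = σ/√n = 8/√36 = 1.333333

Margin of error: E = z* × SE = 1.645 × 1.333333 = 2.1933

Z-interval: x̄ ± E = 49 ± 2.1933 = (46.8067, 51.1933)

Rounded to 2 decimal places:

(46.81, 51.19)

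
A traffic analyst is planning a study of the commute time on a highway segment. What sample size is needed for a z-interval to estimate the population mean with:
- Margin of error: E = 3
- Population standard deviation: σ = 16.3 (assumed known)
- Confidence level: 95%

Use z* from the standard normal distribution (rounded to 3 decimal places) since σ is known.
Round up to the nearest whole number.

Using z* since population σ is known (z-interval formula).

For 95% confidence, z* = 1.96 (from standard normal table)

Sample size formula for z-interval: n = (z*σ/E)²

n = (1.96 × 16.3 / 3)²
  = (10.649333)²
  = 113.4083

Round up to the nearest whole number: n = 114

114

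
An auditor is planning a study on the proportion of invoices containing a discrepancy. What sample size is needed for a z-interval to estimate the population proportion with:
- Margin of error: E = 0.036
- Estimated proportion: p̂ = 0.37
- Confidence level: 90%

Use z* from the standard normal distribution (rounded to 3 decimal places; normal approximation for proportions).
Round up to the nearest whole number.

Using z* for proportion z-interval (normal approximation).

For 90% confidence, z* = 1.645 (from standard normal table)

Sample size formula for proportion z-interval: n = z*²p̂(1-p̂)/E²

n = 1.645² × 0.37 × 0.63 / 0.036²
  = 2.706025 × 0.2331 / 0.001296
  = 486.7087

Round up to the nearest whole number: n = 487

487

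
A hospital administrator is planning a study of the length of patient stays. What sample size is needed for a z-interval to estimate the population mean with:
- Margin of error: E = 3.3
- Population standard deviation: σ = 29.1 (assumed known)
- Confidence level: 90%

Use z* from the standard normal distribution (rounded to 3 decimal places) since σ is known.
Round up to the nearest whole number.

Using z* since population σ is known (z-interval formula).

For 90% confidence, z* = 1.645 (from standard normal table)

Sample size formula for z-interval: n = (z*σ/E)²

n = (1.645 × 29.1 / 3.3)²
  = (14.505909)²
  = 210.4214

Round up to the nearest whole number: n = 211

211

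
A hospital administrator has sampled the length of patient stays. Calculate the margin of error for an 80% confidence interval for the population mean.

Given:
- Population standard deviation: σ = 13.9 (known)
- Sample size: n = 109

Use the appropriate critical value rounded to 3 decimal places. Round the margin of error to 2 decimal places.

The population standard deviation σ is known, so use the z-interval margin of error formula.

For 80% confidence, z* = 1.282 (from standard normal table)

Margin of error formula for z-interval: E = z* × σ/√n

E = 1.282 × 13.9/√109
  = 1.282 × 1.331379
  = 1.7068

Rounded to 2 decimal places:

1.71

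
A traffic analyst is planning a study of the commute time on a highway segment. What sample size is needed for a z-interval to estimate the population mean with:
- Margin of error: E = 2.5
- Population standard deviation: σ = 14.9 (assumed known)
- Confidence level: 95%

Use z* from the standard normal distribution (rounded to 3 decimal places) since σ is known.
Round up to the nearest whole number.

Using z* since population σ is known (z-interval formula).

For 95% confidence, z* = 1.96 (from standard normal table)

Sample size formula for z-interval: n = (z*σ/E)²

n = (1.96 × 14.9 / 2.5)²
  = (11.681600)²
  = 136.4598

Round up to the nearest whole number: n = 137

137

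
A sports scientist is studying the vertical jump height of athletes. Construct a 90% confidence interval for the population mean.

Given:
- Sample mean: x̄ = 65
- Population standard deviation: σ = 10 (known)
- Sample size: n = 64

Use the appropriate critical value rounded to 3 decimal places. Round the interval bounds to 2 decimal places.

The population standard deviation σ is known, so use a z-interval (standard normal critical value).

For 90% confidence, z* = 1.645 (from standard normal table)

Standard error: SE = σ/√n = 10/√64 = 1.250000

Margin of error: E = z* × SE = 1.645 × 1.250000 = 2.0562

Z-interval: x̄ ± E = 65 ± 2.0562 = (62.9438, 67.0563)

Rounded to 2 decimal places:

(62.94, 67.06)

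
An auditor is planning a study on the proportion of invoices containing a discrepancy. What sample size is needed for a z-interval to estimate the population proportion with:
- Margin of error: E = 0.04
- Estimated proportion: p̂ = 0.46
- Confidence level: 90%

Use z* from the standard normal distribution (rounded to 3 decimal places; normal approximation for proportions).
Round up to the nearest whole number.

Using z* for proportion z-interval (normal approximation).

For 90% confidence, z* = 1.645 (from standard normal table)

Sample size formula for proportion z-interval: n = z*²p̂(1-p̂)/E²

n = 1.645² × 0.46 × 0.54 / 0.04²
  = 2.706025 × 0.2484 / 0.0016
  = 420.1104

Round up to the nearest whole number: n = 421

421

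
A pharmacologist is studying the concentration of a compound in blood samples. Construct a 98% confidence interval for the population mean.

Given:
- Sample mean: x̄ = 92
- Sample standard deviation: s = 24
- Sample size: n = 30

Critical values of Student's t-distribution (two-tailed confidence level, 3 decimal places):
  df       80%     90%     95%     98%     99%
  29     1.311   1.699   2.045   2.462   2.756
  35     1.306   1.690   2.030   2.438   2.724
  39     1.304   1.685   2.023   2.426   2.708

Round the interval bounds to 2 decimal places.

The population standard deviation σ is unknown (only the sample standard deviation s is given), so use a t-interval with df = n - 1 = 30 - 1 = 29.

For 98% confidence with df = 29, t* = 2.462 (from t-table)

Standard error: SE = s/√n = 24/√30 = 4.381780

Margin of error: E = t* × SE = 2.462 × 4.381780 = 10.7879

T-interval: x̄ ± E = 92 ± 10.7879 = (81.2121, 102.7879)

Rounded to 2 decimal places:

(81.21, 102.79)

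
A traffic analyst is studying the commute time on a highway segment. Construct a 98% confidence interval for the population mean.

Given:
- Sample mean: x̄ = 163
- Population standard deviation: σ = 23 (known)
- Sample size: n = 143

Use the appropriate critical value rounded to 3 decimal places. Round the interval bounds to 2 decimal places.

The population standard deviation σ is known, so use a z-interval (standard normal critical value).

For 98% confidence, z* = 2.326 (from standard normal table)

Standard error: SE = σ/√n = 23/√143 = 1.923357

Margin of error: E = z* × SE = 2.326 × 1.923357 = 4.4737

Z-interval: x̄ ± E = 163 ± 4.4737 = (158.5263, 167.4737)

Rounded to 2 decimal places:

(158.53, 167.47)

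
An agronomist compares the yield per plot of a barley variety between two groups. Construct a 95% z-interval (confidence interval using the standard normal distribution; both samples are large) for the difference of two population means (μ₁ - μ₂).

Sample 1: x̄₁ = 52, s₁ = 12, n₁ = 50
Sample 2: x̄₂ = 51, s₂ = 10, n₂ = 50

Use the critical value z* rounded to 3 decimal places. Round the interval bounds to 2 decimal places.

Both samples are large (n₁ = 50 ≥ 30, n₂ = 50 ≥ 30), so a z-interval for the difference of means applies.

Point estimate: x̄₁ - x̄₂ = 52 - 51 = 1

Standard error: SE = √(s₁²/n₁ + s₂²/n₂)
= √(12²/50 + 10²/50)
= √(2.880000 + 2.000000)
= 2.209072

For 95% confidence, z* = 1.96 (from standard normal table)
Margin of error: E = z* × SE = 1.96 × 2.209072 = 4.3298

Z-interval: (x̄₁ - x̄₂) ± E = 1 ± 4.3298 = (-3.3298, 5.3298)

Rounded to 2 decimal places:

(-3.33, 5.33)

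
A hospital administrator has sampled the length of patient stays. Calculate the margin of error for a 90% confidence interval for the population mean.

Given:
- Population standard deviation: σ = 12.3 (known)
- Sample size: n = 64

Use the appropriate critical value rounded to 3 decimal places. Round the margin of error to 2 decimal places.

The population standard deviation σ is known, so use the z-interval margin of error formula.

For 90% confidence, z* = 1.645 (from standard normal table)

Margin of error formula for z-interval: E = z* × σ/√n

E = 1.645 × 12.3/√64
  = 1.645 × 1.537500
  = 2.5292

Rounded to 2 decimal places:

2.53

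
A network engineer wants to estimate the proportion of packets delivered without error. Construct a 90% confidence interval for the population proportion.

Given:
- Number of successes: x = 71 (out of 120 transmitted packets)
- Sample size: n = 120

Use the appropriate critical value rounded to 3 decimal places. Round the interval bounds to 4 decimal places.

Sample proportion: p̂ = 71/120 = 0.591667

Check conditions for normal approximation:
  np̂ = 71 ≥ 10 ✓
  n(1-p̂) = 49 ≥ 10 ✓

The sample is large enough, so use a z-interval (normal approximation) for the proportion.

For 90% confidence, z* = 1.645 (from standard normal table)

Standard error: SE = √(p̂(1-p̂)/n) = √(0.591667×0.408333/120) = 0.04486993

Margin of error: E = z* × SE = 1.645 × 0.04486993 = 0.073811

Z-interval: p̂ ± E = 0.591667 ± 0.073811 = (0.517856, 0.665478)

Rounded to 4 decimal places:

(0.5179, 0.6655)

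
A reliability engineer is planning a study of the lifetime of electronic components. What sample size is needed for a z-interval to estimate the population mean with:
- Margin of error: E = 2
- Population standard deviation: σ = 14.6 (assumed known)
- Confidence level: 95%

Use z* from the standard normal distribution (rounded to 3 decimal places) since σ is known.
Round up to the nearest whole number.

Using z* since population σ is known (z-interval formula).

For 95% confidence, z* = 1.96 (from standard normal table)

Sample size formula for z-interval: n = (z*σ/E)²

n = (1.96 × 14.6 / 2)²
  = (14.308000)²
  = 204.7189

Round up to the nearest whole number: n = 205

205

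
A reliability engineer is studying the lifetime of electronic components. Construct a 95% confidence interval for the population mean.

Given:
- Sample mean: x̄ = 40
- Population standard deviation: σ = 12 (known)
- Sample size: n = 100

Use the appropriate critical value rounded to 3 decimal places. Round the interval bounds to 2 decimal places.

The population standard deviation σ is known, so use a z-interval (standard normal critical value).

For 95% confidence, z* = 1.96 (from standard normal table)

Standard error: SE = σ/√n = 12/√100 = 1.200000

Margin of error: E = z* × SE = 1.96 × 1.200000 = 2.3520

Z-interval: x̄ ± E = 40 ± 2.3520 = (37.6480, 42.3520)

Rounded to 2 decimal places:

(37.65, 42.35)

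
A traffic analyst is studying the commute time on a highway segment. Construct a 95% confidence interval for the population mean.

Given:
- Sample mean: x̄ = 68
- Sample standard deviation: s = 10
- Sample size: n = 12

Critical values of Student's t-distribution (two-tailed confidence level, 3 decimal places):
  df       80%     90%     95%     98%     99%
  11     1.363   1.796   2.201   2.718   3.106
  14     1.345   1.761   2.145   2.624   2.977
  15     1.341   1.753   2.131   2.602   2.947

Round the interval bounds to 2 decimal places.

The population standard deviation σ is unknown (only the sample standard deviation s is given), so use a t-interval with df = n - 1 = 12 - 1 = 11.

For 95% confidence with df = 11, t* = 2.201 (from t-table)

Standard error: SE = s/√n = 10/√12 = 2.886751

Margin of error: E = t* × SE = 2.201 × 2.886751 = 6.3537

T-interval: x̄ ± E = 68 ± 6.3537 = (61.6463, 74.3537)

Rounded to 2 decimal places:

(61.65, 74.35)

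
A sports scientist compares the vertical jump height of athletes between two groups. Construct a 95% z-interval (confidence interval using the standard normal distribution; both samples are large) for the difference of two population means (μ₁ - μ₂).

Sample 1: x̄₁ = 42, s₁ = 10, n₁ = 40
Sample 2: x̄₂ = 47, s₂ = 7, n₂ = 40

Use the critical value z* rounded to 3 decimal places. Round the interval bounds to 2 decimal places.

Both samples are large (n₁ = 40 ≥ 30, n₂ = 40 ≥ 30), so a z-interval for the difference of means applies.

Point estimate: x̄₁ - x̄₂ = 42 - 47 = -5

Standard error: SE = √(s₁²/n₁ + s₂²/n₂)
= √(10²/40 + 7²/40)
= √(2.500000 + 1.225000)
= 1.930026

For 95% confidence, z* = 1.96 (from standard normal table)
Margin of error: E = z* × SE = 1.96 × 1.930026 = 3.7829

Z-interval: (x̄₁ - x̄₂) ± E = -5 ± 3.7829 = (-8.7829, -1.2171)

Rounded to 2 decimal places:

(-8.78, -1.22)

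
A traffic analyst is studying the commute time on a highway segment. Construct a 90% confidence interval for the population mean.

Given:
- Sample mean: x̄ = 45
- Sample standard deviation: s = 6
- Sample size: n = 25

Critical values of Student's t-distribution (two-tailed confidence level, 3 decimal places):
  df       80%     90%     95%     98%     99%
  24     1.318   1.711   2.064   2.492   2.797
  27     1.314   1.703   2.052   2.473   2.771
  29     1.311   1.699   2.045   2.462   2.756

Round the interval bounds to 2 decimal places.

The population standard deviation σ is unknown (only the sample standard deviation s is given), so use a t-interval with df = n - 1 = 25 - 1 = 24.

For 90% confidence with df = 24, t* = 1.711 (from t-table)

Standard error: SE = s/√n = 6/√25 = 1.200000

Margin of error: E = t* × SE = 1.711 × 1.200000 = 2.0532

T-interval: x̄ ± E = 45 ± 2.0532 = (42.9468, 47.0532)

Rounded to 2 decimal places:

(42.95, 47.05)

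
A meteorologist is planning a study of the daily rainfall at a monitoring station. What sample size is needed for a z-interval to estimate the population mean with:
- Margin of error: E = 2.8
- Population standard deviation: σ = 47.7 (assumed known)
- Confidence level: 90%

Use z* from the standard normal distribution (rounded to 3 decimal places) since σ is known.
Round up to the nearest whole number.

Using z* since population σ is known (z-interval formula).

For 90% confidence, z* = 1.645 (from standard normal table)

Sample size formula for z-interval: n = (z*σ/E)²

n = (1.645 × 47.7 / 2.8)²
  = (28.023750)²
  = 785.3306

Round up to the nearest whole number: n = 786

786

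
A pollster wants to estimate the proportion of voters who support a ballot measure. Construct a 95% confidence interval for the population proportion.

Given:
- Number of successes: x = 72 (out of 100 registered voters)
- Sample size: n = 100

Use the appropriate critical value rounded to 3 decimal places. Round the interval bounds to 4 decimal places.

Sample proportion: p̂ = 72/100 = 0.720000

Check conditions for normal approximation:
  np̂ = 72 ≥ 10 ✓
  n(1-p̂) = 28 ≥ 10 ✓

The sample is large enough, so use a z-interval (normal approximation) for the proportion.

For 95% confidence, z* = 1.96 (from standard normal table)

Standard error: SE = √(p̂(1-p̂)/n) = √(0.720000×0.280000/100) = 0.04489989

Margin of error: E = z* × SE = 1.96 × 0.04489989 = 0.088004

Z-interval: p̂ ± E = 0.720000 ± 0.088004 = (0.631996, 0.808004)

Rounded to 4 decimal places:

(0.6320, 0.8080)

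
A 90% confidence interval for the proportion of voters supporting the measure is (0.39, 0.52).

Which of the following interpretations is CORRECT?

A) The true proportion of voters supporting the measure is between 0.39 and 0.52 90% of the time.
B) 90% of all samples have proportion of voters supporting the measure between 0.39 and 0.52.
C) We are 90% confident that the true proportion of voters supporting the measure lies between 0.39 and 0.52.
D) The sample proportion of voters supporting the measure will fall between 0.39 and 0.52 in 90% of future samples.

A confidence interval represents our confidence in the procedure, not a probability statement about the parameter.

Key concept: If we repeated this sampling process many times and computed a 90% CI each time, about 90% of those intervals would contain the true population parameter.

For this specific interval (0.39, 0.52):
- Midpoint (point estimate): 0.455
- Margin of error: 0.065

The correct interpretation is the one stating confidence that the true parameter lies in the interval — option C.

C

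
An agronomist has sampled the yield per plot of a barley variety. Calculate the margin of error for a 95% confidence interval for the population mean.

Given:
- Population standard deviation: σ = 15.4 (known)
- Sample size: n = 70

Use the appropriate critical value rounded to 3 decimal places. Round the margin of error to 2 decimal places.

The population standard deviation σ is known, so use the z-interval margin of error formula.

For 95% confidence, z* = 1.96 (from standard normal table)

Margin of error formula for z-interval: E = z* × σ/√n

E = 1.96 × 15.4/√70
  = 1.96 × 1.840652
  = 3.6077

Rounded to 2 decimal places:

3.61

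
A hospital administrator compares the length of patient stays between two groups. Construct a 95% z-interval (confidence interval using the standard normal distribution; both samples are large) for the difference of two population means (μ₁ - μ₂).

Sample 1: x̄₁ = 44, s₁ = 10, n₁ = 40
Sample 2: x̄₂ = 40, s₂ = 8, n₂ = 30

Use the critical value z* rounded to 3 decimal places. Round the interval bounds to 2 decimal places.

Both samples are large (n₁ = 40 ≥ 30, n₂ = 30 ≥ 30), so a z-interval for the difference of means applies.

Point estimate: x̄₁ - x̄₂ = 44 - 40 = 4

Standard error: SE = √(s₁²/n₁ + s₂²/n₂)
= √(10²/40 + 8²/30)
= √(2.500000 + 2.133333)
= 2.152518

For 95% confidence, z* = 1.96 (from standard normal table)
Margin of error: E = z* × SE = 1.96 × 2.152518 = 4.2189

Z-interval: (x̄₁ - x̄₂) ± E = 4 ± 4.2189 = (-0.2189, 8.2189)

Rounded to 2 decimal places:

(-0.22, 8.22)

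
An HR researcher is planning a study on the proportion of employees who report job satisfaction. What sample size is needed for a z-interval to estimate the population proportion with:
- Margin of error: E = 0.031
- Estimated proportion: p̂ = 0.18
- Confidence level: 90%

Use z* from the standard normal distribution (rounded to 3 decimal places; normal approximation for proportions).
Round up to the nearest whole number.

Using z* for proportion z-interval (normal approximation).

For 90% confidence, z* = 1.645 (from standard normal table)

Sample size formula for proportion z-interval: n = z*²p̂(1-p̂)/E²

n = 1.645² × 0.18 × 0.82 / 0.031²
  = 2.706025 × 0.1476 / 0.000961
  = 415.6184

Round up to the nearest whole number: n = 416

416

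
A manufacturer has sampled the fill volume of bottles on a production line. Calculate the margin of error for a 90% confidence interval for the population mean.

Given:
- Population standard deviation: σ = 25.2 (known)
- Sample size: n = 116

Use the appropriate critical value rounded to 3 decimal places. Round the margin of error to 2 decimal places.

The population standard deviation σ is known, so use the z-interval margin of error formula.

For 90% confidence, z* = 1.645 (from standard normal table)

Margin of error formula for z-interval: E = z* × σ/√n

E = 1.645 × 25.2/√116
  = 1.645 × 2.339761
  = 3.8489

Rounded to 2 decimal places:

3.85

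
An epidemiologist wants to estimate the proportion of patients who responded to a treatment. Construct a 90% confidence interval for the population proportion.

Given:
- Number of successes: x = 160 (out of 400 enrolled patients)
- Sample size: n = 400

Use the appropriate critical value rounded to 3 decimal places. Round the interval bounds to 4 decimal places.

Sample proportion: p̂ = 160/400 = 0.400000

Check conditions for normal approximation:
  np̂ = 160 ≥ 10 ✓
  n(1-p̂) = 240 ≥ 10 ✓

The sample is large enough, so use a z-interval (normal approximation) for the proportion.

For 90% confidence, z* = 1.645 (from standard normal table)

Standard error: SE = √(p̂(1-p̂)/n) = √(0.400000×0.600000/400) = 0.02449490

Margin of error: E = z* × SE = 1.645 × 0.02449490 = 0.040294

Z-interval: p̂ ± E = 0.400000 ± 0.040294 = (0.359706, 0.440294)

Rounded to 4 decimal places:

(0.3597, 0.4403)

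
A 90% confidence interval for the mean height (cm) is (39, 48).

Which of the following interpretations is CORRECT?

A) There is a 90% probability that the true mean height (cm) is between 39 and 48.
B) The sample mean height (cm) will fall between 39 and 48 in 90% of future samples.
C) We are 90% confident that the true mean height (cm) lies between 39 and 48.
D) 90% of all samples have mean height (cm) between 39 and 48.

A confidence interval represents our confidence in the procedure, not a probability statement about the parameter.

Key concept: If we repeated this sampling process many times and computed a 90% CI each time, about 90% of those intervals would contain the true population parameter.

For this specific interval (39, 48):
- Midpoint (point estimate): 43.5
- Margin of error: 4.5

The correct interpretation is the one stating confidence that the true parameter lies in the interval — option C.

C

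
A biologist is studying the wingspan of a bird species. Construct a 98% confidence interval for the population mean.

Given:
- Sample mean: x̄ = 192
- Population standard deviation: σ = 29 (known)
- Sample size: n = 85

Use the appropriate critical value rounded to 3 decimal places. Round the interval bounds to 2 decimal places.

The population standard deviation σ is known, so use a z-interval (standard normal critical value).

For 98% confidence, z* = 2.326 (from standard normal table)

Standard error: SE = σ/√n = 29/√85 = 3.145492

Margin of error: E = z* × SE = 2.326 × 3.145492 = 7.3164

Z-interval: x̄ ± E = 192 ± 7.3164 = (184.6836, 199.3164)

Rounded to 2 decimal places:

(184.68, 199.32)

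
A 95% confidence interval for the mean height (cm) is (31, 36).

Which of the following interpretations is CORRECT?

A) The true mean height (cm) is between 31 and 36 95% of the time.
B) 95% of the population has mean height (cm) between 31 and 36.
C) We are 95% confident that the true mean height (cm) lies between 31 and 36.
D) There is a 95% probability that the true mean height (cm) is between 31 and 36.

A confidence interval represents our confidence in the procedure, not a probability statement about the parameter.

Key concept: If we repeated this sampling process many times and computed a 95% CI each time, about 95% of those intervals would contain the true population parameter.

For this specific interval (31, 36):
- Midpoint (point estimate): 33.5
- Margin of error: 2.5

The correct interpretation is the one stating confidence that the true parameter lies in the interval — option C.

C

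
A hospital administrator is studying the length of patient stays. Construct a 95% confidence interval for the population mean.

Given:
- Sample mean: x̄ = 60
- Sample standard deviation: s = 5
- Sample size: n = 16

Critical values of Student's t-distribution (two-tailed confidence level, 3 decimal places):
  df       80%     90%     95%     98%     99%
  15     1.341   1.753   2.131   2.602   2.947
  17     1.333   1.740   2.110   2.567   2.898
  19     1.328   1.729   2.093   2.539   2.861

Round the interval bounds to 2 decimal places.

The population standard deviation σ is unknown (only the sample standard deviation s is given), so use a t-interval with df = n - 1 = 16 - 1 = 15.

For 95% confidence with df = 15, t* = 2.131 (from t-table)

Standard error: SE = s/√n = 5/√16 = 1.250000

Margin of error: E = t* × SE = 2.131 × 1.250000 = 2.6637

T-interval: x̄ ± E = 60 ± 2.6637 = (57.3362, 62.6638)

Rounded to 2 decimal places:

(57.34, 62.66)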